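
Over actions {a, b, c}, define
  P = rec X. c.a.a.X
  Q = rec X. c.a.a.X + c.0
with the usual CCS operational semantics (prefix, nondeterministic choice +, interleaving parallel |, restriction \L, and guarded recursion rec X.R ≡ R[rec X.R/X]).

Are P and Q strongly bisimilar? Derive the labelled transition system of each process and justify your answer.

Reachable graph of P (3 states):
  s0 = rec X. c.a.a.X | --c--▸ s1
  s1 = a.a.(rec X. c.a.a.X) | --a--▸ s2
  s2 = a.(rec X. c.a.a.X) | --a--▸ s0
Reachable graph of Q (4 states):
  t0 = rec X. c.a.a.X + c.0 | --c--▸ t1, --c--▸ t2
  t1 = 0 | (no moves)
  t2 = a.a.(rec X. c.a.a.X + c.0) | --a--▸ t3
  t3 = a.(rec X. c.a.a.X + c.0) | --a--▸ t0
Partition-refinement fixed point:
  B0 = {s0}
  B1 = {s1}
  B2 = {s2}
  B3 = {t0}
  B4 = {t2}
  B5 = {t3}
  B6 = {t1}
s0 ∈ B0, t0 ∈ B3 → different blocks

NO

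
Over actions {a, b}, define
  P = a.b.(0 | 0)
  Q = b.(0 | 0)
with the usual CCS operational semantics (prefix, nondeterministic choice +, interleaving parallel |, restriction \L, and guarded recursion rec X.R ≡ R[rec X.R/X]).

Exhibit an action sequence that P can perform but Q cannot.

Reachable graph of P (3 states):
  u0 = a.b.(0 | 0) ⊢ ··a··> u1
  u1 = b.(0 | 0) ⊢ ··b··> u2
  u2 = 0 | 0 ⊢ (no moves)
Reachable graph of Q (2 states):
  v0 = b.(0 | 0) ⊢ ··b··> v1
  v1 = 0 | 0 ⊢ (no moves)
Trace ⟨a⟩ through P, begin at {u0}:
  step 1 (a): {u1}
  — P admits the full trace.
Trace ⟨a⟩ through Q, begin at {v0}:
  step 1 (a): no successor for Q

a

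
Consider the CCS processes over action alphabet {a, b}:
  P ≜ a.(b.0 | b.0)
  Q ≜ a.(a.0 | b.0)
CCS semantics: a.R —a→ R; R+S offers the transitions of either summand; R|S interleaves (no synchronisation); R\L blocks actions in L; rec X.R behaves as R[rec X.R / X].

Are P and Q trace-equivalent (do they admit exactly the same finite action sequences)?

traces(P) ≠ traces(Q) — witness ⟨abb⟩

LTS(P): 5 reachable states
  m0 = a.(b.0 | b.0) | --a--▸ m1
  m1 = b.0 | b.0 | --b--▸ m2, --b--▸ m3
  m2 = 0 | b.0 | --b--▸ m4
  m3 = b.0 | 0 | --b--▸ m4
  m4 = 0 | 0 | ∅
LTS(Q): 5 reachable states
  n0 = a.(a.0 | b.0) | --a--▸ n1
  n1 = a.0 | b.0 | --a--▸ n2, --b--▸ n3
  n2 = 0 | b.0 | --b--▸ n4
  n3 = a.0 | 0 | --a--▸ n4
  n4 = 0 | 0 | ∅
Run σ = ⟨abb⟩ on P: start {m0}
  after a @ step 1: {m1}
  after b @ step 2: {m2, m3}
  after b @ step 3: {m4}
  P completes σ.
Run σ = ⟨abb⟩ on Q: start {n0}
  after a @ step 1: {n1}
  after b @ step 2: {n3}
  after b @ step 3: ∅ (Q stuck)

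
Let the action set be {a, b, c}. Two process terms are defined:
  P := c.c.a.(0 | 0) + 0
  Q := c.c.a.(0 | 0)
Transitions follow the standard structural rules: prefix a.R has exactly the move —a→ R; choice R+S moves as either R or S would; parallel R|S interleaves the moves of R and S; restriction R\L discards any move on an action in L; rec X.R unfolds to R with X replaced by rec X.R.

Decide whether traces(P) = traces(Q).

trace-equivalent

LTS(P): 4 reachable states
  p0 = c.c.a.(0 | 0) + 0 has moves =c=> p1
  p1 = c.a.(0 | 0) has moves =c=> p2
  p2 = a.(0 | 0) has moves =a=> p3
  p3 = 0 | 0 has moves stopped
LTS(Q): 4 reachable states
  q0 = c.c.a.(0 | 0) has moves =c=> q1
  q1 = c.a.(0 | 0) has moves =c=> q2
  q2 = a.(0 | 0) has moves =a=> q3
  q3 = 0 | 0 has moves stopped
Bisimilarity quotient blocks:
  B0 = {p0, q0}
  B1 = {p1, q1}
  B2 = {p2, q2}
  B3 = {p3, q3}
p0 ∈ B0, q0 ∈ B0 → same block
Bisimilar ⇒ trace-equivalent.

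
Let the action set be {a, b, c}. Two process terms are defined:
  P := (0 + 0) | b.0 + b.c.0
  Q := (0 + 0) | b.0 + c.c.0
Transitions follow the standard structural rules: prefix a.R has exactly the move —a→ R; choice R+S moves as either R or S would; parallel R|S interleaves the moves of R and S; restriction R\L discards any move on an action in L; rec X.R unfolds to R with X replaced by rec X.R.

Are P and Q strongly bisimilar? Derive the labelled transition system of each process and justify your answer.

LTS(P): 4 reachable states
  u0 = (0 + 0) | b.0 + b.c.0 → -b-> u1, -b-> u2
  u1 = (0 + 0) | 0 → deadlocked
  u2 = c.0 → -c-> u3
  u3 = 0 → deadlocked
LTS(Q): 4 reachable states
  v0 = (0 + 0) | b.0 + c.c.0 → -b-> v1, -c-> v2
  v1 = (0 + 0) | 0 → deadlocked
  v2 = c.0 → -c-> v3
  v3 = 0 → deadlocked
Bisimilarity quotient blocks:
  B0 = {u0}
  B1 = {u2, v2}
  B2 = {u1, u3, v1, v3}
  B3 = {v0}
u0 ∈ B0, v0 ∈ B3 → different blocks

not bisimilar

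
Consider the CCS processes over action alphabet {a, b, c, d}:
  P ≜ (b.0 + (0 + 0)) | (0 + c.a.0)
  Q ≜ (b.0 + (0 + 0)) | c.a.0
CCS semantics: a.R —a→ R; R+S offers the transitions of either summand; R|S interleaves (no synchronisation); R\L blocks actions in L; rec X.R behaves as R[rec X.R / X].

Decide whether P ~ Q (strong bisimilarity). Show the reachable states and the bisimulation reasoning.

P ~ Q

Reachable graph of P (6 states):
  u0 = (b.0 + (0 + 0)) | (0 + c.a.0) :: ··b··> u1, ··c··> u2
  u1 = 0 | (0 + c.a.0) :: ··c··> u3
  u2 = (b.0 + (0 + 0)) | a.0 :: ··a··> u4, ··b··> u3
  u3 = 0 | a.0 :: ··a··> u5
  u4 = (b.0 + (0 + 0)) | 0 :: ··b··> u5
  u5 = 0 | 0 :: stopped
Reachable graph of Q (6 states):
  v0 = (b.0 + (0 + 0)) | c.a.0 :: ··b··> v1, ··c··> v2
  v1 = 0 | c.a.0 :: ··c··> v3
  v2 = (b.0 + (0 + 0)) | a.0 :: ··a··> v4, ··b··> v3
  v3 = 0 | a.0 :: ··a··> v5
  v4 = (b.0 + (0 + 0)) | 0 :: ··b··> v5
  v5 = 0 | 0 :: stopped
Bisimilarity quotient blocks:
  B0 = {u0, v0}
  B1 = {u2, v2}
  B2 = {u3, v3}
  B3 = {u5, v5}
  B4 = {u4, v4}
  B5 = {u1, v1}
u0 ∈ B0, v0 ∈ B0 → same block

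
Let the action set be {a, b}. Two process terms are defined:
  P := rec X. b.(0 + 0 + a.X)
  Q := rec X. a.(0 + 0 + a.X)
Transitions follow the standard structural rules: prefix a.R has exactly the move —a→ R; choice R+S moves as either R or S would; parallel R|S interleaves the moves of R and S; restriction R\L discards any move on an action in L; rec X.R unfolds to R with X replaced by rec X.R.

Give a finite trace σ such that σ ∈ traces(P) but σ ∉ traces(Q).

b

Reachable graph of P (2 states):
  m0 = rec X. b.(0 + 0 + a.X) :: --b--▸ m1
  m1 = 0 + 0 + a.(rec X. b.(0 + 0 + a.X)) :: --a--▸ m0
Reachable graph of Q (2 states):
  n0 = rec X. a.(0 + 0 + a.X) :: --a--▸ n1
  n1 = 0 + 0 + a.(rec X. a.(0 + 0 + a.X)) :: --a--▸ n0
Run σ = ⟨b⟩ on P: start {m0}
  after b @ step 1: {m1}
  P completes σ.
Run σ = ⟨b⟩ on Q: start {n0}
  after b @ step 1: ∅  — Q cannot continue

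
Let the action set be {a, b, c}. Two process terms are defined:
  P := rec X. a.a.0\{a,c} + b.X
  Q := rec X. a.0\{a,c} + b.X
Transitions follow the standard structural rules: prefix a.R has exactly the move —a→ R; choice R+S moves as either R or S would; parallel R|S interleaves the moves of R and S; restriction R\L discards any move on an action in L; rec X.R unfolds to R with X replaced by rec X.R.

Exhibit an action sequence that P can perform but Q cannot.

aa

P's transition system — 3 states:
  m0 = rec X. a.a.0\{a,c} + b.X ⊢ =a=> m1, =b=> m0
  m1 = a.0\{a,c} ⊢ =a=> m2
  m2 = 0\{a,c} ⊢ deadlocked
Q's transition system — 2 states:
  n0 = rec X. a.0\{a,c} + b.X ⊢ =a=> n1, =b=> n0
  n1 = 0\{a,c} ⊢ deadlocked
Run σ = ⟨aa⟩ on P: start {m0}
  after a @ step 1: {m1}
  after a @ step 2: {m2}
  P completes σ.
Run σ = ⟨aa⟩ on Q: start {n0}
  after a @ step 1: {n1}
  after a @ step 2: no successor for Q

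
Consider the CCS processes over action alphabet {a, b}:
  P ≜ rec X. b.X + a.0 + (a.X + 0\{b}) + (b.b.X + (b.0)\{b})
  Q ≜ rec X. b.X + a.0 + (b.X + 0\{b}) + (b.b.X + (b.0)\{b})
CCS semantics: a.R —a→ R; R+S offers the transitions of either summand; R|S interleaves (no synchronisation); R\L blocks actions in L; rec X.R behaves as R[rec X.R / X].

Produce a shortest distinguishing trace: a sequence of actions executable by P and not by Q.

aa

Reachable graph of P (3 states):
  m0 = rec X. b.X + a.0 + (a.X + 0\{b}) + (b.b.X + (b.0)\{b}) → —a→ m0, —a→ m1, —b→ m0, —b→ m2
  m1 = 0 → deadlocked
  m2 = b.(rec X. b.X + a.0 + (a.X + 0\{b}) + (b.b.X + (b.0)\{b})) → —b→ m0
Reachable graph of Q (3 states):
  n0 = rec X. b.X + a.0 + (b.X + 0\{b}) + (b.b.X + (b.0)\{b}) → —a→ n1, —b→ n0, —b→ n2
  n1 = 0 → deadlocked
  n2 = b.(rec X. b.X + a.0 + (b.X + 0\{b}) + (b.b.X + (b.0)\{b})) → —b→ n0
Executing aa from P (initial set {m0}):
  step 1 (a): {m0, m1}
  step 2 (a): {m0, m1}
  ✓ P
Executing aa from Q (initial set {n0}):
  step 1 (a): {n1}
  step 2 (a): no successor for Q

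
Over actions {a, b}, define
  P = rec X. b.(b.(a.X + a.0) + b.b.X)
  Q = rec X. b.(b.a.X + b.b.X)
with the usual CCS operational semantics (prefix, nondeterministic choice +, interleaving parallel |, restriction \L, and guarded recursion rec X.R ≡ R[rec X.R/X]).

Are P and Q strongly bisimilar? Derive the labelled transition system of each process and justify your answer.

P ≁ Q

LTS(P): 5 reachable states
  s0 = rec X. b.(b.(a.X + a.0) + b.b.X) has moves ··b··> s1
  s1 = b.(a.(rec X. b.(b.(a.X + a.0) + b.b.X)) + a.0) + b.b.(rec X. b.(b.(a.X + a.0) + b.b.X)) has moves ··b··> s2, ··b··> s3
  s2 = a.(rec X. b.(b.(a.X + a.0) + b.b.X)) + a.0 has moves ··a··> s0, ··a··> s4
  s3 = b.(rec X. b.(b.(a.X + a.0) + b.b.X)) has moves ··b··> s0
  s4 = 0 has moves deadlocked
LTS(Q): 4 reachable states
  t0 = rec X. b.(b.a.X + b.b.X) has moves ··b··> t1
  t1 = b.a.(rec X. b.(b.a.X + b.b.X)) + b.b.(rec X. b.(b.a.X + b.b.X)) has moves ··b··> t2, ··b··> t3
  t2 = a.(rec X. b.(b.a.X + b.b.X)) has moves ··a··> t0
  t3 = b.(rec X. b.(b.a.X + b.b.X)) has moves ··b··> t0
Bisimilarity quotient blocks:
  B0 = {s0}
  B1 = {s1}
  B2 = {s2}
  B3 = {s4}
  B4 = {s3}
  B5 = {t0}
  B6 = {t1}
  B7 = {t2}
  B8 = {t3}
s0 ∈ B0, t0 ∈ B5 → different blocks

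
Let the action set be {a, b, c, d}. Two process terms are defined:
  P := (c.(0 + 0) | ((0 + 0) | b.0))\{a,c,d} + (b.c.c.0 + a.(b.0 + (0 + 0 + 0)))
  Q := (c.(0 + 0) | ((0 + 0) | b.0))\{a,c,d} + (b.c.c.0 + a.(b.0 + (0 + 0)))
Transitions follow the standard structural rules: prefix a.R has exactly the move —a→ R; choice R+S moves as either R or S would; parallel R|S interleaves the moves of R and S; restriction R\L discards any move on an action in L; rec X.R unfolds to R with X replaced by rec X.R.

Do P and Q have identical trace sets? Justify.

trace-equivalent

LTS(P): 6 reachable states
  s0 = (c.(0 + 0) | ((0 + 0) | b.0))\{a,c,d} + (b.c.c.0 + a.(b.0 + (0 + 0 + 0))) :: ··a··> s1, ··b··> s2, ··b··> s3
  s1 = b.0 + (0 + 0 + 0) :: ··b··> s4
  s2 = (c.(0 + 0) | ((0 + 0) | 0))\{a,c,d} :: ·
  s3 = c.c.0 :: ··c··> s5
  s4 = 0 :: ·
  s5 = c.0 :: ··c··> s4
LTS(Q): 6 reachable states
  t0 = (c.(0 + 0) | ((0 + 0) | b.0))\{a,c,d} + (b.c.c.0 + a.(b.0 + (0 + 0))) :: ··a··> t1, ··b··> t2, ··b··> t3
  t1 = b.0 + (0 + 0) :: ··b··> t4
  t2 = (c.(0 + 0) | ((0 + 0) | 0))\{a,c,d} :: ·
  t3 = c.c.0 :: ··c··> t5
  t4 = 0 :: ·
  t5 = c.0 :: ··c··> t4
Coarsest stable partition (strong bisimilarity classes):
  B0 = {s0, t0}
  B1 = {s3, t3}
  B2 = {s5, t5}
  B3 = {s2, s4, t2, t4}
  B4 = {s1, t1}
s0 ∈ B0, t0 ∈ B0 → same block
Bisimilar ⇒ trace-equivalent.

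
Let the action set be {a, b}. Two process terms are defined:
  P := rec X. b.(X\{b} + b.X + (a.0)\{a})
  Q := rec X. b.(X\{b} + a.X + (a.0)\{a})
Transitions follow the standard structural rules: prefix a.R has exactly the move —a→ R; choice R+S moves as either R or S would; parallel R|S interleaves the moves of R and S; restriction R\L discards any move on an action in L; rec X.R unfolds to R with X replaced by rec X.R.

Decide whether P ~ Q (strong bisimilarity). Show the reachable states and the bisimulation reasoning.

P's transition system — 2 states:
  m0 = rec X. b.(X\{b} + b.X + (a.0)\{a}) | ··b··> m1
  m1 = (rec X. b.(X\{b} + b.X + (a.0)\{a}))\{b} + b.(rec X. b.(X\{b} + b.X + (a.0)\{a})) + (a.0)\{a} | ··b··> m0
Q's transition system — 2 states:
  n0 = rec X. b.(X\{b} + a.X + (a.0)\{a}) | ··b··> n1
  n1 = (rec X. b.(X\{b} + a.X + (a.0)\{a}))\{b} + a.(rec X. b.(X\{b} + a.X + (a.0)\{a})) + (a.0)\{a} | ··a··> n0
Coarsest stable partition (strong bisimilarity classes):
  B0 = {m0, m1}
  B1 = {n0}
  B2 = {n1}
m0 ∈ B0, n0 ∈ B1 → different blocks

P ≁ Q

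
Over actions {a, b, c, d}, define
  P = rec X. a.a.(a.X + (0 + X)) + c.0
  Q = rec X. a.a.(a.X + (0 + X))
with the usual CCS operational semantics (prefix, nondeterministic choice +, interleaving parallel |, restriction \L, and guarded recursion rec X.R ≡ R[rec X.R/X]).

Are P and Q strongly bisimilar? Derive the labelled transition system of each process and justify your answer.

P's transition system — 4 states:
  s0 = rec X. a.a.(a.X + (0 + X)) + c.0 ⊢ --a--▸ s1, --c--▸ s2
  s1 = a.(a.(rec X. a.a.(a.X + (0 + X)) + c.0) + (0 + (rec X. a.a.(a.X + (0 + X)) + c.0))) ⊢ --a--▸ s3
  s2 = 0 ⊢ (no moves)
  s3 = a.(rec X. a.a.(a.X + (0 + X)) + c.0) + (0 + (rec X. a.a.(a.X + (0 + X)) + c.0)) ⊢ --a--▸ s0, --a--▸ s1, --c--▸ s2
Q's transition system — 3 states:
  t0 = rec X. a.a.(a.X + (0 + X)) ⊢ --a--▸ t1
  t1 = a.(a.(rec X. a.a.(a.X + (0 + X))) + (0 + (rec X. a.a.(a.X + (0 + X))))) ⊢ --a--▸ t2
  t2 = a.(rec X. a.a.(a.X + (0 + X))) + (0 + (rec X. a.a.(a.X + (0 + X)))) ⊢ --a--▸ t0, --a--▸ t1
Coarsest stable partition (strong bisimilarity classes):
  B0 = {s0}
  B1 = {s1}
  B2 = {s3}
  B3 = {s2}
  B4 = {t0, t1, t2}
s0 ∈ B0, t0 ∈ B4 → different blocks

not bisimilar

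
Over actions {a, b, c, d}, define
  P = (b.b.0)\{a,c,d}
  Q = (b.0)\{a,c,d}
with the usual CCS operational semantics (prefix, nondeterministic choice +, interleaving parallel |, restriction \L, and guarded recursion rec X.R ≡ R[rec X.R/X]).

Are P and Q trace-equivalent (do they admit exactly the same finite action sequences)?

Reachable graph of P (3 states):
  m0 = (b.b.0)\{a,c,d} ⊢ --b--▸ m1
  m1 = (b.0)\{a,c,d} ⊢ --b--▸ m2
  m2 = 0\{a,c,d} ⊢ deadlocked
Reachable graph of Q (2 states):
  n0 = (b.0)\{a,c,d} ⊢ --b--▸ n1
  n1 = 0\{a,c,d} ⊢ deadlocked
Trace ⟨bb⟩ through P, begin at {m0}:
  after b @ step 1: {m1}
  after b @ step 2: {m2}
  — P admits the full trace.
Trace ⟨bb⟩ through Q, begin at {n0}:
  after b @ step 1: {n1}
  after b @ step 2: no successor for Q

trace-distinct — witness ⟨bb⟩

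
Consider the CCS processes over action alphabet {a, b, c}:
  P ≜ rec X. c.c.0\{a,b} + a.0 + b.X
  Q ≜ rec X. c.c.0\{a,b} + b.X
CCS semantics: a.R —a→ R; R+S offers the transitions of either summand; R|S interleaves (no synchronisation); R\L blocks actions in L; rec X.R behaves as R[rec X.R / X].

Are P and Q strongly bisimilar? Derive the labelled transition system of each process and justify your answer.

LTS(P): 4 reachable states
  u0 = rec X. c.c.0\{a,b} + a.0 + b.X has moves ··a··> u1, ··b··> u0, ··c··> u2
  u1 = 0 has moves deadlocked
  u2 = c.0\{a,b} has moves ··c··> u3
  u3 = 0\{a,b} has moves deadlocked
LTS(Q): 3 reachable states
  v0 = rec X. c.c.0\{a,b} + b.X has moves ··b··> v0, ··c··> v1
  v1 = c.0\{a,b} has moves ··c··> v2
  v2 = 0\{a,b} has moves deadlocked
Coarsest stable partition (strong bisimilarity classes):
  B0 = {u0}
  B1 = {u1, u3, v2}
  B2 = {u2, v1}
  B3 = {v0}
u0 ∈ B0, v0 ∈ B3 → different blocks

NO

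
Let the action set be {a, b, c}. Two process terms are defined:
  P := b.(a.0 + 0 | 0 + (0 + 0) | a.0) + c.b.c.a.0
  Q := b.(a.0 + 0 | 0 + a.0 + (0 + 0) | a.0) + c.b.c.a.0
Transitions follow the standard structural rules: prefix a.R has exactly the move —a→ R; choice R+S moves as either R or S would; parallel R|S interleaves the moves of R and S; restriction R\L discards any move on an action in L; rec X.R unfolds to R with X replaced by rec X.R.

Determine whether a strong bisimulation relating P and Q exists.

P ~ Q

Reachable graph of P (7 states):
  p0 = b.(a.0 + 0 | 0 + (0 + 0) | a.0) + c.b.c.a.0 ⊢ -b-> p1, -c-> p2
  p1 = a.0 + 0 | 0 + (0 + 0) | a.0 ⊢ -a-> p3, -a-> p4
  p2 = b.c.a.0 ⊢ -b-> p5
  p3 = (0 + 0) | 0 ⊢ (no moves)
  p4 = 0 ⊢ (no moves)
  p5 = c.a.0 ⊢ -c-> p6
  p6 = a.0 ⊢ -a-> p4
Reachable graph of Q (7 states):
  q0 = b.(a.0 + 0 | 0 + a.0 + (0 + 0) | a.0) + c.b.c.a.0 ⊢ -b-> q1, -c-> q2
  q1 = a.0 + 0 | 0 + a.0 + (0 + 0) | a.0 ⊢ -a-> q3, -a-> q4
  q2 = b.c.a.0 ⊢ -b-> q5
  q3 = (0 + 0) | 0 ⊢ (no moves)
  q4 = 0 ⊢ (no moves)
  q5 = c.a.0 ⊢ -c-> q6
  q6 = a.0 ⊢ -a-> q4
Coarsest stable partition (strong bisimilarity classes):
  B0 = {p0, q0}
  B1 = {p2, q2}
  B2 = {p5, q5}
  B3 = {p1, p6, q1, q6}
  B4 = {p3, p4, q3, q4}
p0 ∈ B0, q0 ∈ B0 → same block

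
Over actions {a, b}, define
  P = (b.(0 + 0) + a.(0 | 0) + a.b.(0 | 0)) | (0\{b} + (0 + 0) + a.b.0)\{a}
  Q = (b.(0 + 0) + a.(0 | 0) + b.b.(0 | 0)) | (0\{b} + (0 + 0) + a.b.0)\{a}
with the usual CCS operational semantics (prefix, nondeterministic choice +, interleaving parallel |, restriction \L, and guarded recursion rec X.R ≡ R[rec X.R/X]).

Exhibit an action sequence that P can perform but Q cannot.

P's transition system — 4 states:
  s0 = (b.(0 + 0) + a.(0 | 0) + a.b.(0 | 0)) | (0\{b} + (0 + 0) + a.b.0)\{a} → —a→ s1, —a→ s2, —b→ s3
  s1 = 0 | 0 | (0\{b} + (0 + 0) + a.b.0)\{a} → ·
  s2 = b.(0 | 0) | (0\{b} + (0 + 0) + a.b.0)\{a} → —b→ s1
  s3 = (0 + 0) | (0\{b} + (0 + 0) + a.b.0)\{a} → ·
Q's transition system — 4 states:
  t0 = (b.(0 + 0) + a.(0 | 0) + b.b.(0 | 0)) | (0\{b} + (0 + 0) + a.b.0)\{a} → —a→ t1, —b→ t2, —b→ t3
  t1 = 0 | 0 | (0\{b} + (0 + 0) + a.b.0)\{a} → ·
  t2 = (0 + 0) | (0\{b} + (0 + 0) + a.b.0)\{a} → ·
  t3 = b.(0 | 0) | (0\{b} + (0 + 0) + a.b.0)\{a} → —b→ t1
Trace ⟨ab⟩ through P, begin at {s0}:
  after a @ step 1: {s1, s2}
  after b @ step 2: {s1}
  ✓ P
Trace ⟨ab⟩ through Q, begin at {t0}:
  after a @ step 1: {t1}
  after b @ step 2: no successor for Q

ab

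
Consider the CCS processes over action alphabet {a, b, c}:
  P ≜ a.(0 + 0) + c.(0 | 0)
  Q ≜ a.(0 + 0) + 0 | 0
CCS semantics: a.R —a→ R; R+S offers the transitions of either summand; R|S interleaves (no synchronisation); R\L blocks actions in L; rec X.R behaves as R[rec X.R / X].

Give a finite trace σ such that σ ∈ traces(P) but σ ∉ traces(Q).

c

LTS(P): 3 reachable states
  s0 = a.(0 + 0) + c.(0 | 0) | —a→ s1, —c→ s2
  s1 = 0 + 0 | deadlocked
  s2 = 0 | 0 | deadlocked
LTS(Q): 2 reachable states
  t0 = a.(0 + 0) + 0 | 0 | —a→ t1
  t1 = 0 + 0 | deadlocked
Executing c from P (initial set {s0}):
  after c @ step 1: {s2}
  ✓ P
Executing c from Q (initial set {t0}):
  after c @ step 1: no successor for Q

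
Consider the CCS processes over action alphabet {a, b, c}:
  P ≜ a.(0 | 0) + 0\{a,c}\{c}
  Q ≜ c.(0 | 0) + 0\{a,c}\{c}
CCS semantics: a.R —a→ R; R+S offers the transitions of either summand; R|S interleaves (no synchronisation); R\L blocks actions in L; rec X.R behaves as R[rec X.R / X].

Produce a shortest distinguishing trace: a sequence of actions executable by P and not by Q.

Reachable graph of P (2 states):
  s0 = a.(0 | 0) + 0\{a,c}\{c} ⊢ ··a··> s1
  s1 = 0 | 0 ⊢ ·
Reachable graph of Q (2 states):
  t0 = c.(0 | 0) + 0\{a,c}\{c} ⊢ ··c··> t1
  t1 = 0 | 0 ⊢ ·
Trace ⟨a⟩ through P, begin at {s0}:
  [1] a ⇒ {s1}
  ✓ P
Trace ⟨a⟩ through Q, begin at {t0}:
  [1] a ⇒ ∅ (Q stuck)

a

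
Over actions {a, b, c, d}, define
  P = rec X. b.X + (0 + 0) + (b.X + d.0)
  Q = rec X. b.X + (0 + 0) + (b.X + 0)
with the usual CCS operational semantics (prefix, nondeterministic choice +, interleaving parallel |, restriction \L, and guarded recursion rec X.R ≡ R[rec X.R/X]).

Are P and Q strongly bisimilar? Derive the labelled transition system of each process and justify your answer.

not bisimilar

Reachable graph of P (2 states):
  s0 = rec X. b.X + (0 + 0) + (b.X + d.0) :: -b-> s0, -d-> s1
  s1 = 0 :: ·
Reachable graph of Q (1 states):
  t0 = rec X. b.X + (0 + 0) + (b.X + 0) :: -b-> t0
Partition-refinement fixed point:
  B0 = {s0}
  B1 = {s1}
  B2 = {t0}
s0 ∈ B0, t0 ∈ B2 → different blocks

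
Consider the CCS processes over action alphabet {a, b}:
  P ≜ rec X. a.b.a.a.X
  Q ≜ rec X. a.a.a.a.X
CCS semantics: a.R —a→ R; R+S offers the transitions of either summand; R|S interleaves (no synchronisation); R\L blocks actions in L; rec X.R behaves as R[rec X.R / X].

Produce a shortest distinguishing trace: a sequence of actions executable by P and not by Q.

ab

Reachable graph of P (4 states):
  s0 = rec X. a.b.a.a.X ⊢ —a→ s1
  s1 = b.a.a.(rec X. a.b.a.a.X) ⊢ —b→ s2
  s2 = a.a.(rec X. a.b.a.a.X) ⊢ —a→ s3
  s3 = a.(rec X. a.b.a.a.X) ⊢ —a→ s0
Reachable graph of Q (4 states):
  t0 = rec X. a.a.a.a.X ⊢ —a→ t1
  t1 = a.a.a.(rec X. a.a.a.a.X) ⊢ —a→ t2
  t2 = a.a.(rec X. a.a.a.a.X) ⊢ —a→ t3
  t3 = a.(rec X. a.a.a.a.X) ⊢ —a→ t0
Trace ⟨ab⟩ through P, begin at {s0}:
  step 1 (a): {s1}
  step 2 (b): {s2}
  ✓ P
Trace ⟨ab⟩ through Q, begin at {t0}:
  step 1 (a): {t1}
  step 2 (b): ∅ (Q stuck)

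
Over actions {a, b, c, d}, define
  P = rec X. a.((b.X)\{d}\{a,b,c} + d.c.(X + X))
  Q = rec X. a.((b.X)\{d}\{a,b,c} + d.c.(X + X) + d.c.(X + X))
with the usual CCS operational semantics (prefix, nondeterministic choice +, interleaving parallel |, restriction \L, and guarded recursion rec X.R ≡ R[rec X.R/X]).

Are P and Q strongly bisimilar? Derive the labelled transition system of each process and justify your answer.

P ~ Q

Reachable graph of P (4 states):
  s0 = rec X. a.((b.X)\{d}\{a,b,c} + d.c.(X + X)) | ··a··> s1
  s1 = (b.(rec X. a.((b.X)\{d}\{a,b,c} + d.c.(X + X))))\{d}\{a,b,c} + d.c.((rec X. a.((b.X)\{d}\{a,b,c} + d.c.(X + X))) + (rec X. a.((b.X)\{d}\{a,b,c} + d.c.(X + X)))) | ··d··> s2
  s2 = c.((rec X. a.((b.X)\{d}\{a,b,c} + d.c.(X + X))) + (rec X. a.((b.X)\{d}\{a,b,c} + d.c.(X + X)))) | ··c··> s3
  s3 = (rec X. a.((b.X)\{d}\{a,b,c} + d.c.(X + X))) + (rec X. a.((b.X)\{d}\{a,b,c} + d.c.(X + X))) | ··a··> s1
Reachable graph of Q (4 states):
  t0 = rec X. a.((b.X)\{d}\{a,b,c} + d.c.(X + X) + d.c.(X + X)) | ··a··> t1
  t1 = (b.(rec X. a.((b.X)\{d}\{a,b,c} + d.c.(X + X) + d.c.(X + X))))\{d}\{a,b,c} + d.c.((rec X. a.((b.X)\{d}\{a,b,c} + d.c.(X + X) + d.c.(X + X))) + (rec X. a.((b.X)\{d}\{a,b,c} + d.c.(X + X) + d.c.(X + X)))) + d.c.((rec X. a.((b.X)\{d}\{a,b,c} + d.c.(X + X) + d.c.(X + X))) + (rec X. a.((b.X)\{d}\{a,b,c} + d.c.(X + X) + d.c.(X + X)))) | ··d··> t2
  t2 = c.((rec X. a.((b.X)\{d}\{a,b,c} + d.c.(X + X) + d.c.(X + X))) + (rec X. a.((b.X)\{d}\{a,b,c} + d.c.(X + X) + d.c.(X + X)))) | ··c··> t3
  t3 = (rec X. a.((b.X)\{d}\{a,b,c} + d.c.(X + X) + d.c.(X + X))) + (rec X. a.((b.X)\{d}\{a,b,c} + d.c.(X + X) + d.c.(X + X))) | ··a··> t1
Coarsest stable partition (strong bisimilarity classes):
  B0 = {s0, s3, t0, t3}
  B1 = {s1, t1}
  B2 = {s2, t2}
s0 ∈ B0, t0 ∈ B0 → same block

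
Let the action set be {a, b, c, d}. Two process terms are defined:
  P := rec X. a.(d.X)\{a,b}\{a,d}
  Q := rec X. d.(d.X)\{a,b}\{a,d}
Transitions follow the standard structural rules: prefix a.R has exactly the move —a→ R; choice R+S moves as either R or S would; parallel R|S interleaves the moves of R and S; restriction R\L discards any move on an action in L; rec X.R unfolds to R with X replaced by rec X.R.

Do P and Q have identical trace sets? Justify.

P's transition system — 2 states:
  s0 = rec X. a.(d.X)\{a,b}\{a,d} → -a-> s1
  s1 = (d.(rec X. a.(d.X)\{a,b}\{a,d}))\{a,b}\{a,d} → ·
Q's transition system — 2 states:
  t0 = rec X. d.(d.X)\{a,b}\{a,d} → -d-> t1
  t1 = (d.(rec X. d.(d.X)\{a,b}\{a,d}))\{a,b}\{a,d} → ·
Executing a from P (initial set {s0}):
  step 1 (a): {s1}
  P completes σ.
Executing a from Q (initial set {t0}):
  step 1 (a): ∅ (Q stuck)

NO — witness ⟨a⟩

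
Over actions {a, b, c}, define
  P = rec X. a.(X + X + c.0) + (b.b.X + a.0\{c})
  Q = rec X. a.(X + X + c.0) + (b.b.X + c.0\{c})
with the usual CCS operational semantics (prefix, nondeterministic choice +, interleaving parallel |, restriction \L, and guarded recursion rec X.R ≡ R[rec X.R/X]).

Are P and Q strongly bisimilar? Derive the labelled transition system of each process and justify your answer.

NO

LTS(P): 5 reachable states
  m0 = rec X. a.(X + X + c.0) + (b.b.X + a.0\{c}) → =a=> m1, =a=> m2, =b=> m3
  m1 = (rec X. a.(X + X + c.0) + (b.b.X + a.0\{c})) + (rec X. a.(X + X + c.0) + (b.b.X + a.0\{c})) + c.0 → =a=> m1, =a=> m2, =b=> m3, =c=> m4
  m2 = 0\{c} → deadlocked
  m3 = b.(rec X. a.(X + X + c.0) + (b.b.X + a.0\{c})) → =b=> m0
  m4 = 0 → deadlocked
LTS(Q): 5 reachable states
  n0 = rec X. a.(X + X + c.0) + (b.b.X + c.0\{c}) → =a=> n1, =b=> n2, =c=> n3
  n1 = (rec X. a.(X + X + c.0) + (b.b.X + c.0\{c})) + (rec X. a.(X + X + c.0) + (b.b.X + c.0\{c})) + c.0 → =a=> n1, =b=> n2, =c=> n3, =c=> n4
  n2 = b.(rec X. a.(X + X + c.0) + (b.b.X + c.0\{c})) → =b=> n0
  n3 = 0\{c} → deadlocked
  n4 = 0 → deadlocked
Partition-refinement fixed point:
  B0 = {m0}
  B1 = {m1}
  B2 = {m2, m4, n3, n4}
  B3 = {m3}
  B4 = {n0, n1}
  B5 = {n2}
m0 ∈ B0, n0 ∈ B4 → different blocks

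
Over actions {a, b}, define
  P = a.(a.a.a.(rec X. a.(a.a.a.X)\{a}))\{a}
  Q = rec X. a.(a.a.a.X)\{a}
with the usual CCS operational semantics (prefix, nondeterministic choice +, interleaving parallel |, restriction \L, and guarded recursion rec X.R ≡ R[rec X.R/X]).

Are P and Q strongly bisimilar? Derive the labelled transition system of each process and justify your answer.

bisimilar

LTS(P): 2 reachable states
  u0 = a.(a.a.a.(rec X. a.(a.a.a.X)\{a}))\{a} → —a→ u1
  u1 = (a.a.a.(rec X. a.(a.a.a.X)\{a}))\{a} → ∅
LTS(Q): 2 reachable states
  v0 = rec X. a.(a.a.a.X)\{a} → —a→ v1
  v1 = (a.a.a.(rec X. a.(a.a.a.X)\{a}))\{a} → ∅
Coarsest stable partition (strong bisimilarity classes):
  B0 = {u0, v0}
  B1 = {u1, v1}
u0 ∈ B0, v0 ∈ B0 → same block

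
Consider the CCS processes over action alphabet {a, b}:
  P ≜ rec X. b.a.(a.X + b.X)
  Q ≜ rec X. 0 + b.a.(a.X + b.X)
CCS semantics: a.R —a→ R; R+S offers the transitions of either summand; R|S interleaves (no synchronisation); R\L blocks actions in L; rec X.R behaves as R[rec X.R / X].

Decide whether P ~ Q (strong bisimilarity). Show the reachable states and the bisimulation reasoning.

LTS(P): 3 reachable states
  u0 = rec X. b.a.(a.X + b.X) has moves —b→ u1
  u1 = a.(a.(rec X. b.a.(a.X + b.X)) + b.(rec X. b.a.(a.X + b.X))) has moves —a→ u2
  u2 = a.(rec X. b.a.(a.X + b.X)) + b.(rec X. b.a.(a.X + b.X)) has moves —a→ u0, —b→ u0
LTS(Q): 3 reachable states
  v0 = rec X. 0 + b.a.(a.X + b.X) has moves —b→ v1
  v1 = a.(a.(rec X. 0 + b.a.(a.X + b.X)) + b.(rec X. 0 + b.a.(a.X + b.X))) has moves —a→ v2
  v2 = a.(rec X. 0 + b.a.(a.X + b.X)) + b.(rec X. 0 + b.a.(a.X + b.X)) has moves —a→ v0, —b→ v0
Bisimilarity quotient blocks:
  B0 = {u0, v0}
  B1 = {u1, v1}
  B2 = {u2, v2}
u0 ∈ B0, v0 ∈ B0 → same block

P ~ Q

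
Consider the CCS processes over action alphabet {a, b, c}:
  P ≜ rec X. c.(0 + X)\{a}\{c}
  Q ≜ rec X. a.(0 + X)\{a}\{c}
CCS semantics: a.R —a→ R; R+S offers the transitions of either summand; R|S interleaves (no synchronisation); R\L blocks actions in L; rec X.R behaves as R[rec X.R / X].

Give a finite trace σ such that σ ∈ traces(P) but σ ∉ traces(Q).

Reachable graph of P (2 states):
  u0 = rec X. c.(0 + X)\{a}\{c} ⊢ —c→ u1
  u1 = (0 + (rec X. c.(0 + X)\{a}\{c}))\{a}\{c} ⊢ ∅
Reachable graph of Q (2 states):
  v0 = rec X. a.(0 + X)\{a}\{c} ⊢ —a→ v1
  v1 = (0 + (rec X. a.(0 + X)\{a}\{c}))\{a}\{c} ⊢ ∅
Run σ = ⟨c⟩ on P: start {u0}
  after c @ step 1: {u1}
  P completes σ.
Run σ = ⟨c⟩ on Q: start {v0}
  after c @ step 1: ∅ (Q stuck)

c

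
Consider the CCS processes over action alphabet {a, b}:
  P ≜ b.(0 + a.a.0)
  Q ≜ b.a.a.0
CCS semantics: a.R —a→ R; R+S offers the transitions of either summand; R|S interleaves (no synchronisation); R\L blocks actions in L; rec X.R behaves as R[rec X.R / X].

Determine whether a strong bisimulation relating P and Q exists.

bisimilar

P's transition system — 4 states:
  p0 = b.(0 + a.a.0) | -b-> p1
  p1 = 0 + a.a.0 | -a-> p2
  p2 = a.0 | -a-> p3
  p3 = 0 | stopped
Q's transition system — 4 states:
  q0 = b.a.a.0 | -b-> q1
  q1 = a.a.0 | -a-> q2
  q2 = a.0 | -a-> q3
  q3 = 0 | stopped
Bisimilarity quotient blocks:
  B0 = {p0, q0}
  B1 = {p1, q1}
  B2 = {p2, q2}
  B3 = {p3, q3}
p0 ∈ B0, q0 ∈ B0 → same block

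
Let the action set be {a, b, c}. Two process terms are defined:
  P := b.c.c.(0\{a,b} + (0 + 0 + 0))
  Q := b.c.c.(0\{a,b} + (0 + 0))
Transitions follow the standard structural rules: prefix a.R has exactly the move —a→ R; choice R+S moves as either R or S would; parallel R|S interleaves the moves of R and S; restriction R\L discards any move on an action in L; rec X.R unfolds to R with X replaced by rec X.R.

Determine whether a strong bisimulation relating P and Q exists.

P ~ Q

LTS(P): 4 reachable states
  u0 = b.c.c.(0\{a,b} + (0 + 0 + 0)) has moves —b→ u1
  u1 = c.c.(0\{a,b} + (0 + 0 + 0)) has moves —c→ u2
  u2 = c.(0\{a,b} + (0 + 0 + 0)) has moves —c→ u3
  u3 = 0\{a,b} + (0 + 0 + 0) has moves ·
LTS(Q): 4 reachable states
  v0 = b.c.c.(0\{a,b} + (0 + 0)) has moves —b→ v1
  v1 = c.c.(0\{a,b} + (0 + 0)) has moves —c→ v2
  v2 = c.(0\{a,b} + (0 + 0)) has moves —c→ v3
  v3 = 0\{a,b} + (0 + 0) has moves ·
Bisimilarity quotient blocks:
  B0 = {u0, v0}
  B1 = {u1, v1}
  B2 = {u2, v2}
  B3 = {u3, v3}
u0 ∈ B0, v0 ∈ B0 → same block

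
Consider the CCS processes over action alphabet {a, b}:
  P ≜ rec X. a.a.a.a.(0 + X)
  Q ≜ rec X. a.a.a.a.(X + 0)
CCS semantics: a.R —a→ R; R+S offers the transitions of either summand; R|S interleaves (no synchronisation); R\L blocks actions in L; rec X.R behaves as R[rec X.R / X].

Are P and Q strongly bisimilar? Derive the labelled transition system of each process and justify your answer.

Reachable graph of P (5 states):
  p0 = rec X. a.a.a.a.(0 + X) → =a=> p1
  p1 = a.a.a.(0 + (rec X. a.a.a.a.(0 + X))) → =a=> p2
  p2 = a.a.(0 + (rec X. a.a.a.a.(0 + X))) → =a=> p3
  p3 = a.(0 + (rec X. a.a.a.a.(0 + X))) → =a=> p4
  p4 = 0 + (rec X. a.a.a.a.(0 + X)) → =a=> p1
Reachable graph of Q (5 states):
  q0 = rec X. a.a.a.a.(X + 0) → =a=> q1
  q1 = a.a.a.((rec X. a.a.a.a.(X + 0)) + 0) → =a=> q2
  q2 = a.a.((rec X. a.a.a.a.(X + 0)) + 0) → =a=> q3
  q3 = a.((rec X. a.a.a.a.(X + 0)) + 0) → =a=> q4
  q4 = (rec X. a.a.a.a.(X + 0)) + 0 → =a=> q1
Partition-refinement fixed point:
  B0 = {p0, p1, p2, p3, p4, q0, q1, q2, q3, q4}
p0 ∈ B0, q0 ∈ B0 → same block

bisimilar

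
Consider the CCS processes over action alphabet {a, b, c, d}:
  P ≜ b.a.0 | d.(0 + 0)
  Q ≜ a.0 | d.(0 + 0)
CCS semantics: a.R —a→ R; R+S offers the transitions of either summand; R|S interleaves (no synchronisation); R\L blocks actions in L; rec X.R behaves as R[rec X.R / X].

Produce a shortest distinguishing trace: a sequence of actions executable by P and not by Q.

b

Reachable graph of P (6 states):
  u0 = b.a.0 | d.(0 + 0) | —b→ u1, —d→ u2
  u1 = a.0 | d.(0 + 0) | —a→ u3, —d→ u4
  u2 = b.a.0 | (0 + 0) | —b→ u4
  u3 = 0 | d.(0 + 0) | —d→ u5
  u4 = a.0 | (0 + 0) | —a→ u5
  u5 = 0 | (0 + 0) | (no moves)
Reachable graph of Q (4 states):
  v0 = a.0 | d.(0 + 0) | —a→ v1, —d→ v2
  v1 = 0 | d.(0 + 0) | —d→ v3
  v2 = a.0 | (0 + 0) | —a→ v3
  v3 = 0 | (0 + 0) | (no moves)
Executing b from P (initial set {u0}):
  [1] b ⇒ {u1}
  P completes σ.
Executing b from Q (initial set {v0}):
  [1] b ⇒ ∅  — Q cannot continue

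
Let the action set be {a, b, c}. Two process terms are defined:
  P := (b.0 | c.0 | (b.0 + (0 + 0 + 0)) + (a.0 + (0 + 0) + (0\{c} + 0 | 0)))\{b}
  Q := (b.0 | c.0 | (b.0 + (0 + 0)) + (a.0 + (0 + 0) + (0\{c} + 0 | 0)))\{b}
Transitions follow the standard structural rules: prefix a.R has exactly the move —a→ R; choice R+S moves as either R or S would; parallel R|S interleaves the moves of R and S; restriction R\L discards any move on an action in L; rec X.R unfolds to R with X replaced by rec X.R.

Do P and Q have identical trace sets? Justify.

traces(P) = traces(Q)

Reachable graph of P (3 states):
  m0 = (b.0 | c.0 | (b.0 + (0 + 0 + 0)) + (a.0 + (0 + 0) + (0\{c} + 0 | 0)))\{b} :: ··a··> m1, ··c··> m2
  m1 = 0\{b} :: deadlocked
  m2 = (b.0 | 0 | (b.0 + (0 + 0 + 0)))\{b} :: deadlocked
Reachable graph of Q (3 states):
  n0 = (b.0 | c.0 | (b.0 + (0 + 0)) + (a.0 + (0 + 0) + (0\{c} + 0 | 0)))\{b} :: ··a··> n1, ··c··> n2
  n1 = 0\{b} :: deadlocked
  n2 = (b.0 | 0 | (b.0 + (0 + 0)))\{b} :: deadlocked
Coarsest stable partition (strong bisimilarity classes):
  B0 = {m0, n0}
  B1 = {m1, m2, n1, n2}
m0 ∈ B0, n0 ∈ B0 → same block
Bisimilar ⇒ trace-equivalent.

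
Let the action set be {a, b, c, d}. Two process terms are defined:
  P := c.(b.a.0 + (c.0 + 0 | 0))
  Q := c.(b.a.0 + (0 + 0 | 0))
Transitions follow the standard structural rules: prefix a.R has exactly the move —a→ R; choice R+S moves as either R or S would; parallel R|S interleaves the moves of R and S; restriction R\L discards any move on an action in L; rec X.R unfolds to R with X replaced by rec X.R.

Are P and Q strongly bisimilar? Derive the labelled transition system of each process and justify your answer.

NO

Reachable graph of P (4 states):
  u0 = c.(b.a.0 + (c.0 + 0 | 0)) → —c→ u1
  u1 = b.a.0 + (c.0 + 0 | 0) → —b→ u2, —c→ u3
  u2 = a.0 → —a→ u3
  u3 = 0 → ∅
Reachable graph of Q (4 states):
  v0 = c.(b.a.0 + (0 + 0 | 0)) → —c→ v1
  v1 = b.a.0 + (0 + 0 | 0) → —b→ v2
  v2 = a.0 → —a→ v3
  v3 = 0 → ∅
Partition-refinement fixed point:
  B0 = {u0}
  B1 = {u1}
  B2 = {u2, v2}
  B3 = {u3, v3}
  B4 = {v0}
  B5 = {v1}
u0 ∈ B0, v0 ∈ B4 → different blocks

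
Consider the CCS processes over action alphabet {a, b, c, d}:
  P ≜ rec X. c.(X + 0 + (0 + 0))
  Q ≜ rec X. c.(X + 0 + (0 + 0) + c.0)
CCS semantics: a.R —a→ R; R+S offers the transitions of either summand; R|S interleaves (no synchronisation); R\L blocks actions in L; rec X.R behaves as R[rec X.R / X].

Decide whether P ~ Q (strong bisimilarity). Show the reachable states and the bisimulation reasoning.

NO

P's transition system — 2 states:
  s0 = rec X. c.(X + 0 + (0 + 0)) | —c→ s1
  s1 = (rec X. c.(X + 0 + (0 + 0))) + 0 + (0 + 0) | —c→ s1
Q's transition system — 3 states:
  t0 = rec X. c.(X + 0 + (0 + 0) + c.0) | —c→ t1
  t1 = (rec X. c.(X + 0 + (0 + 0) + c.0)) + 0 + (0 + 0) + c.0 | —c→ t1, —c→ t2
  t2 = 0 | ∅
Bisimilarity quotient blocks:
  B0 = {s0, s1}
  B1 = {t0}
  B2 = {t1}
  B3 = {t2}
s0 ∈ B0, t0 ∈ B1 → different blocks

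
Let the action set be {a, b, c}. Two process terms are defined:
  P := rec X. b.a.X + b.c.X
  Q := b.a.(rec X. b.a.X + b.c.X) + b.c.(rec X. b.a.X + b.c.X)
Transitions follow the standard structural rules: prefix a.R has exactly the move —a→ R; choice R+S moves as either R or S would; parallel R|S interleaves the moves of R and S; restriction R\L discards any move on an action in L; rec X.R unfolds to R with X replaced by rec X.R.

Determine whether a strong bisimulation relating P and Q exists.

LTS(P): 3 reachable states
  u0 = rec X. b.a.X + b.c.X | ··b··> u1, ··b··> u2
  u1 = a.(rec X. b.a.X + b.c.X) | ··a··> u0
  u2 = c.(rec X. b.a.X + b.c.X) | ··c··> u0
LTS(Q): 4 reachable states
  v0 = b.a.(rec X. b.a.X + b.c.X) + b.c.(rec X. b.a.X + b.c.X) | ··b··> v1, ··b··> v2
  v1 = a.(rec X. b.a.X + b.c.X) | ··a··> v3
  v2 = c.(rec X. b.a.X + b.c.X) | ··c··> v3
  v3 = rec X. b.a.X + b.c.X | ··b··> v1, ··b··> v2
Partition-refinement fixed point:
  B0 = {u0, v0, v3}
  B1 = {u1, v1}
  B2 = {u2, v2}
u0 ∈ B0, v0 ∈ B0 → same block

YES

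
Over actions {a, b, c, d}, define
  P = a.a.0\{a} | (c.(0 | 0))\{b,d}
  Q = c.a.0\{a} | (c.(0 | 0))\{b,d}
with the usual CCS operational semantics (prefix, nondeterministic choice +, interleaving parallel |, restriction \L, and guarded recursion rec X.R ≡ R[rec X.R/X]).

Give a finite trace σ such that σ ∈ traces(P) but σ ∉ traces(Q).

LTS(P): 6 reachable states
  p0 = a.a.0\{a} | (c.(0 | 0))\{b,d} → ··a··> p1, ··c··> p2
  p1 = a.0\{a} | (c.(0 | 0))\{b,d} → ··a··> p3, ··c··> p4
  p2 = a.a.0\{a} | (0 | 0)\{b,d} → ··a··> p4
  p3 = 0\{a} | (c.(0 | 0))\{b,d} → ··c··> p5
  p4 = a.0\{a} | (0 | 0)\{b,d} → ··a··> p5
  p5 = 0\{a} | (0 | 0)\{b,d} → stopped
LTS(Q): 6 reachable states
  q0 = c.a.0\{a} | (c.(0 | 0))\{b,d} → ··c··> q1, ··c··> q2
  q1 = a.0\{a} | (c.(0 | 0))\{b,d} → ··a··> q3, ··c··> q4
  q2 = c.a.0\{a} | (0 | 0)\{b,d} → ··c··> q4
  q3 = 0\{a} | (c.(0 | 0))\{b,d} → ··c··> q5
  q4 = a.0\{a} | (0 | 0)\{b,d} → ··a··> q5
  q5 = 0\{a} | (0 | 0)\{b,d} → stopped
Trace ⟨a⟩ through P, begin at {p0}:
  [1] a ⇒ {p1}
  — P admits the full trace.
Trace ⟨a⟩ through Q, begin at {q0}:
  [1] a ⇒ ∅  — Q cannot continue

a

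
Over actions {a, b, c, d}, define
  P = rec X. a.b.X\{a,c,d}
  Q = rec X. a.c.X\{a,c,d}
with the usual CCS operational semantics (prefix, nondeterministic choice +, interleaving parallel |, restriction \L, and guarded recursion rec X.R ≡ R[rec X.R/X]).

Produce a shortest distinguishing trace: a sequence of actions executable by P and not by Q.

P's transition system — 3 states:
  m0 = rec X. a.b.X\{a,c,d} | -a-> m1
  m1 = b.(rec X. a.b.X\{a,c,d})\{a,c,d} | -b-> m2
  m2 = (rec X. a.b.X\{a,c,d})\{a,c,d} | deadlocked
Q's transition system — 3 states:
  n0 = rec X. a.c.X\{a,c,d} | -a-> n1
  n1 = c.(rec X. a.c.X\{a,c,d})\{a,c,d} | -c-> n2
  n2 = (rec X. a.c.X\{a,c,d})\{a,c,d} | deadlocked
Executing ab from P (initial set {m0}):
  step 1 (a): {m1}
  step 2 (b): {m2}
  — P admits the full trace.
Executing ab from Q (initial set {n0}):
  step 1 (a): {n1}
  step 2 (b): ∅ (Q stuck)

ab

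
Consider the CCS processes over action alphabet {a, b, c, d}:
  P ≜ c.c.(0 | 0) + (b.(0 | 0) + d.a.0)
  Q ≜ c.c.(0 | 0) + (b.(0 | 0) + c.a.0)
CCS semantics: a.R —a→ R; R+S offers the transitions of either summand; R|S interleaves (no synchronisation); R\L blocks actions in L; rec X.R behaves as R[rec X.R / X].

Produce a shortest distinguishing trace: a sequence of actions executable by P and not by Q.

Reachable graph of P (5 states):
  m0 = c.c.(0 | 0) + (b.(0 | 0) + d.a.0) → =b=> m1, =c=> m2, =d=> m3
  m1 = 0 | 0 → deadlocked
  m2 = c.(0 | 0) → =c=> m1
  m3 = a.0 → =a=> m4
  m4 = 0 → deadlocked
Reachable graph of Q (5 states):
  n0 = c.c.(0 | 0) + (b.(0 | 0) + c.a.0) → =b=> n1, =c=> n2, =c=> n3
  n1 = 0 | 0 → deadlocked
  n2 = a.0 → =a=> n4
  n3 = c.(0 | 0) → =c=> n1
  n4 = 0 → deadlocked
Run σ = ⟨d⟩ on P: start {m0}
  step 1 (d): {m3}
  ✓ P
Run σ = ⟨d⟩ on Q: start {n0}
  step 1 (d): no successor for Q

d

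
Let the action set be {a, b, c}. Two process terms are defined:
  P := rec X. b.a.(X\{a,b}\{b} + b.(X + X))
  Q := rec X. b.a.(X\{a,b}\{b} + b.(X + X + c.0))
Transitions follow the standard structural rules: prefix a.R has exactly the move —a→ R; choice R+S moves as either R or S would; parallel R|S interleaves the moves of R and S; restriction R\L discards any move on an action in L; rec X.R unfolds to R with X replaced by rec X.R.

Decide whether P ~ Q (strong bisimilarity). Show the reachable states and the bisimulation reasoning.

Reachable graph of P (4 states):
  m0 = rec X. b.a.(X\{a,b}\{b} + b.(X + X)) :: =b=> m1
  m1 = a.((rec X. b.a.(X\{a,b}\{b} + b.(X + X)))\{a,b}\{b} + b.((rec X. b.a.(X\{a,b}\{b} + b.(X + X))) + (rec X. b.a.(X\{a,b}\{b} + b.(X + X))))) :: =a=> m2
  m2 = (rec X. b.a.(X\{a,b}\{b} + b.(X + X)))\{a,b}\{b} + b.((rec X. b.a.(X\{a,b}\{b} + b.(X + X))) + (rec X. b.a.(X\{a,b}\{b} + b.(X + X)))) :: =b=> m3
  m3 = (rec X. b.a.(X\{a,b}\{b} + b.(X + X))) + (rec X. b.a.(X\{a,b}\{b} + b.(X + X))) :: =b=> m1
Reachable graph of Q (5 states):
  n0 = rec X. b.a.(X\{a,b}\{b} + b.(X + X + c.0)) :: =b=> n1
  n1 = a.((rec X. b.a.(X\{a,b}\{b} + b.(X + X + c.0)))\{a,b}\{b} + b.((rec X. b.a.(X\{a,b}\{b} + b.(X + X + c.0))) + (rec X. b.a.(X\{a,b}\{b} + b.(X + X + c.0))) + c.0)) :: =a=> n2
  n2 = (rec X. b.a.(X\{a,b}\{b} + b.(X + X + c.0)))\{a,b}\{b} + b.((rec X. b.a.(X\{a,b}\{b} + b.(X + X + c.0))) + (rec X. b.a.(X\{a,b}\{b} + b.(X + X + c.0))) + c.0) :: =b=> n3
  n3 = (rec X. b.a.(X\{a,b}\{b} + b.(X + X + c.0))) + (rec X. b.a.(X\{a,b}\{b} + b.(X + X + c.0))) + c.0 :: =b=> n1, =c=> n4
  n4 = 0 :: ∅
Coarsest stable partition (strong bisimilarity classes):
  B0 = {m0, m3}
  B1 = {m1}
  B2 = {m2}
  B3 = {n0}
  B4 = {n1}
  B5 = {n2}
  B6 = {n3}
  B7 = {n4}
m0 ∈ B0, n0 ∈ B3 → different blocks

NO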